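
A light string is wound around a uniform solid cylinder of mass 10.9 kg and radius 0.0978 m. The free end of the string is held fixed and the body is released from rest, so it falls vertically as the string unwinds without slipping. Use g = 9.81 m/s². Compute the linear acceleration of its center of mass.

a ≈ 6.54 m/s²

Translation: Mg − T = Ma. Rotation about the center: TR = Iα with I = ½MR².
With a = αR: T = (I/R²)a = (1/2)M a, so Mg = (1 + 0.5000)Ma.
a = g/(1 + 0.5000) = 9.81/1.500 = 6.540 m/s².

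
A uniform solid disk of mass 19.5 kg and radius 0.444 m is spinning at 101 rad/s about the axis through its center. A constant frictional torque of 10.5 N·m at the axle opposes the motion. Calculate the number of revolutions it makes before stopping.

≈ 149 revolutions

I = ½MR² = (1/2)(19.5)(0.444)² = 1.922 kg·m².
The net torque has magnitude 10.5 N·m, opposing ω.
|α| = τ/I = 10.50/1.922 = 5.463 rad/s² (deceleration).
ω² = ω₀² − 2|α|θ with ω = 0 ⇒ θ = ω₀²/(2|α|) = 933.7 rad = 148.6 rev.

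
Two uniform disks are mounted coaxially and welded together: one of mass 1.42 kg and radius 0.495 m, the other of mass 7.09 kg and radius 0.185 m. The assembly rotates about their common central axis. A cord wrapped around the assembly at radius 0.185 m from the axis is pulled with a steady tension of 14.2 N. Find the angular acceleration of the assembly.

I = ½M₁R₁² + ½M₂R₂² = ½(1.42)(0.495)² + ½(7.09)(0.185)² = 0.2953 kg·m².
τ = F r = (14.2)(0.185) = 2.627 N·m.
α = τ/I = 2.627/0.2953 = 8.896 rad/s².

α ≈ 8.90 rad/s²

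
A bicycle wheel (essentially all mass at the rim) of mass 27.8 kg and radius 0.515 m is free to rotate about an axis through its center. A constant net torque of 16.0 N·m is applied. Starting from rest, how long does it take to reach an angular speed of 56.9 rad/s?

I = MR² = (27.8)(0.515)² = 7.373 kg·m².
α = τ/I = 16.0/7.373 = 2.170 rad/s².
ω = αt ⇒ t = ω/α = 56.9/2.170 = 26.22 s.

t ≈ 26.2 s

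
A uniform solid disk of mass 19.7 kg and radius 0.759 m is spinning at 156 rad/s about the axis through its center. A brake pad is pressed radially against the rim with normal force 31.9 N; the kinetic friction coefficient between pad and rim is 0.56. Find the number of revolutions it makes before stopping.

I = ½MR² = (1/2)(19.7)(0.759)² = 5.674 kg·m².
Friction force f = μN = (0.56)(31.9) = 17.86 N at the rim; torque magnitude τ = fR = 13.56 N·m, opposing ω.
|α| = τ/I = 13.56/5.674 = 2.389 rad/s² (deceleration).
ω² = ω₀² − 2|α|θ with ω = 0 ⇒ θ = ω₀²/(2|α|) = 5092 rad = 810.5 rev.

≈ 810 revolutions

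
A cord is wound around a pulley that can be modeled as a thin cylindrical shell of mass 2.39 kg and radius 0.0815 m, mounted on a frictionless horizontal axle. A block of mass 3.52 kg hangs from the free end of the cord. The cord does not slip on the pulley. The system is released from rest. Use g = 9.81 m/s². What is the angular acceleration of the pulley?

I = MR² = (2.39)(0.0815)² = 0.01587 kg·m².
Block: mg − T = ma. Pulley: TR = Iα. No-slip: a = αR, so T = (I/R²)a = 2.390·a.
Then mg = (m + 2.390)a, so a = (3.52)(9.81)/(3.52 + 2.390) = 5.843 m/s².
α = a/R = 5.843/0.0815 = 71.69 rad/s².

α ≈ 71.7 rad/s²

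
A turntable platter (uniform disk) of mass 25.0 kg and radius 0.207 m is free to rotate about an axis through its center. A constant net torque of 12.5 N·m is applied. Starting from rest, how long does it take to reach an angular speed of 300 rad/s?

t ≈ 12.9 s

I = ½MR² = (1/2)(25.0)(0.207)² = 0.5356 kg·m².
α = τ/I = 12.5/0.5356 = 23.34 rad/s².
ω = αt ⇒ t = ω/α = 300/23.34 = 12.85 s.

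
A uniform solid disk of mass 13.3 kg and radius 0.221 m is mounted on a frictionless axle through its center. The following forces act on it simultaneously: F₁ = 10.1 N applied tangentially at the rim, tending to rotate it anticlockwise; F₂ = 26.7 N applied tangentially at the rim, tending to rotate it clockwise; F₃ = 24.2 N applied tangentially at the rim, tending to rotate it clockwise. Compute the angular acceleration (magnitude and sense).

I = ½MR² = (1/2)(13.3)(0.221)² = 0.3248 kg·m².
Taking anticlockwise as positive: τ₁ = +(10.1)(0.221) = +2.232 N·m; τ₂ = −(26.7)(0.221) = −5.901 N·m; τ₃ = −(24.2)(0.221) = −5.348 N·m.
Net torque τ = -9.017 N·m.
α = τ/I = -9.017/0.3248 = -27.76 rad/s².

α ≈ 27.8 rad/s², clockwise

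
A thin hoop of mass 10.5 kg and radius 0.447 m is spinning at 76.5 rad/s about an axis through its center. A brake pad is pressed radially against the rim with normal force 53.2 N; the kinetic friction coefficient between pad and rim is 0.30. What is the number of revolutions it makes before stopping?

≈ 137 revolutions

I = MR² = (10.5)(0.447)² = 2.098 kg·m².
Friction force f = μN = (0.30)(53.2) = 15.96 N at the rim; torque magnitude τ = fR = 7.134 N·m, opposing ω.
|α| = τ/I = 7.134/2.098 = 3.400 rad/s² (deceleration).
ω² = ω₀² − 2|α|θ with ω = 0 ⇒ θ = ω₀²/(2|α|) = 860.5 rad = 137.0 rev.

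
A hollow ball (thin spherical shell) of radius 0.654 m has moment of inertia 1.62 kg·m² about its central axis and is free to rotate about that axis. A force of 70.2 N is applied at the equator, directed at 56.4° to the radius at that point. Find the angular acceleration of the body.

Only the tangential component produces torque: τ = F R sinθ = (70.2)(0.654) sin 56.4° = 38.24 N·m.
From τ = Iα: α = 38.24/1.620 = 23.60 rad/s².

α ≈ 23.6 rad/s²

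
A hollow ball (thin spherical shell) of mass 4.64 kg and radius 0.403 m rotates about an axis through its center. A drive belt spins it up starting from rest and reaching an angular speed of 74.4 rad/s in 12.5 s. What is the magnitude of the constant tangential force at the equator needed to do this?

I = (2/3)MR² = (2/3)(4.64)(0.403)² = 0.5024 kg·m².
α = Δω/Δt = (74.4 − 0)/12.5 = 5.952 rad/s².
The required torque is τ = Iα = (0.5024)(5.952) = 2.990 N·m.
A tangential force at the equator gives τ = FR, so F = τ/R = 2.990/0.403 = 7.420 N.

F ≈ 7.42 N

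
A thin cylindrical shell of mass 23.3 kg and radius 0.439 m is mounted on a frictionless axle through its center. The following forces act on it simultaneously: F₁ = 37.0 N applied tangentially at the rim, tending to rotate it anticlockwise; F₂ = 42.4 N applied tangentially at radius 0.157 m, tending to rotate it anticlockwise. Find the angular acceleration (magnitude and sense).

I = MR² = (23.3)(0.439)² = 4.490 kg·m².
Taking anticlockwise as positive: τ₁ = +(37.0)(0.439) = +16.24 N·m; τ₂ = +(42.4)(0.157) = +6.657 N·m.
Net torque τ = 22.90 N·m.
α = τ/I = 22.90/4.490 = 5.100 rad/s².

α ≈ 5.10 rad/s², anticlockwise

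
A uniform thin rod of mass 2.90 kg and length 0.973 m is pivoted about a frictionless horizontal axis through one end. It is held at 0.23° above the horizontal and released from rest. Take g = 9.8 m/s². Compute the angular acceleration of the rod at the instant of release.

α ≈ 15.1 rad/s²

About the pivot, I = (1/3)ML² = (1/3)(2.90)(0.973)² = 0.9152 kg·m².
The weight acts at the center, a distance L/2 = 0.4865 m from the pivot; τ = Mg(L/2) cos 0.23° = 13.83 N·m.
α = τ/I = 13.83/0.9152 = 15.11 rad/s².
(Equivalently α = (3g/(2L)) cos 0.23° = 15.11 rad/s².)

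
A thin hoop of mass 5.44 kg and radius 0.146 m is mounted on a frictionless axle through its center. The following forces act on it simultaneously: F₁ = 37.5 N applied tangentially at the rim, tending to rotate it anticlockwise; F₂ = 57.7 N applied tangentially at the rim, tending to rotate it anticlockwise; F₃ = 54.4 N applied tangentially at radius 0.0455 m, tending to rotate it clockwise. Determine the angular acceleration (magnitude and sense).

I = MR² = (5.44)(0.146)² = 0.1160 kg·m².
Taking anticlockwise as positive: τ₁ = +(37.5)(0.146) = +5.475 N·m; τ₂ = +(57.7)(0.146) = +8.424 N·m; τ₃ = −(54.4)(0.0455) = −2.475 N·m.
Net torque τ = 11.42 N·m.
α = τ/I = 11.42/0.1160 = 98.52 rad/s².

α ≈ 98.5 rad/s², anticlockwise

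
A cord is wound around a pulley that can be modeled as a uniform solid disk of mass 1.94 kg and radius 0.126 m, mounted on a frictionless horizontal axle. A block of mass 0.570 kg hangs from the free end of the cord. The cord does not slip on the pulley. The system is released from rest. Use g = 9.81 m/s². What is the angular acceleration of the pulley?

I = ½MR² = (1/2)(1.94)(0.126)² = 0.01540 kg·m².
Block: mg − T = ma. Pulley: TR = Iα. No-slip: a = αR, so T = (I/R²)a = 0.9700·a.
Then mg = (m + 0.9700)a, so a = (0.570)(9.81)/(0.570 + 0.9700) = 3.631 m/s².
α = a/R = 3.631/0.126 = 28.82 rad/s².

α ≈ 28.8 rad/s²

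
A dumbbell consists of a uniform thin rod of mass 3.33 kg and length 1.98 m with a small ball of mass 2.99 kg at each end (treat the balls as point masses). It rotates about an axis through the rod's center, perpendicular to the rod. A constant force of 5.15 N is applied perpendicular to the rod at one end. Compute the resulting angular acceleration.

α ≈ 0.734 rad/s²

I_rod = (1/12)ML² = (1/12)(3.33)(1.98)² = 1.088 kg·m².
I_balls = 2·m·(L/2)² = 2(2.99)(0.9900)² = 5.861 kg·m².
Total I = 6.949 kg·m².
τ = F·(L/2) = (5.15)(0.990) = 5.099 N·m.
α = τ/I = 5.099/6.949 = 0.7337 rad/s².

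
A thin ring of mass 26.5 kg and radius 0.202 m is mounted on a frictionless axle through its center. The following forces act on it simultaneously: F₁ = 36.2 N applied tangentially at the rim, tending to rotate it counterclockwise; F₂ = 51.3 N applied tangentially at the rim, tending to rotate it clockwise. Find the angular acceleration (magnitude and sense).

α ≈ 2.82 rad/s², clockwise

I = MR² = (26.5)(0.202)² = 1.081 kg·m².
Taking counterclockwise as positive: τ₁ = +(36.2)(0.202) = +7.312 N·m; τ₂ = −(51.3)(0.202) = −10.36 N·m.
Net torque τ = -3.050 N·m.
α = τ/I = -3.050/1.081 = -2.821 rad/s².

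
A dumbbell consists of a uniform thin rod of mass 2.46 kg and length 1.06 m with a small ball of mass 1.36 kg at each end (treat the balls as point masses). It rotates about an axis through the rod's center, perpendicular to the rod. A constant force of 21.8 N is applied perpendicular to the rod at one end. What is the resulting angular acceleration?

I_rod = (1/12)ML² = (1/12)(2.46)(1.06)² = 0.2303 kg·m².
I_balls = 2·m·(L/2)² = 2(1.36)(0.5300)² = 0.7640 kg·m².
Total I = 0.9944 kg·m².
τ = F·(L/2) = (21.8)(0.530) = 11.55 N·m.
α = τ/I = 11.55/0.9944 = 11.62 rad/s².

α ≈ 11.6 rad/s²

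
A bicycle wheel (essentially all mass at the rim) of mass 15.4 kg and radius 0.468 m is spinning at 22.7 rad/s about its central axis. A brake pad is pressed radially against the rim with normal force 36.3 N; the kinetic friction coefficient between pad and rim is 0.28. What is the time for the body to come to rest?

t ≈ 16.1 s

I = MR² = (15.4)(0.468)² = 3.373 kg·m².
Friction force f = μN = (0.28)(36.3) = 10.16 N at the rim; torque magnitude τ = fR = 4.757 N·m, opposing ω.
|α| = τ/I = 4.757/3.373 = 1.410 rad/s² (deceleration).
0 = ω₀ − |α|t ⇒ t = ω₀/|α| = 22.7/1.410 = 16.10 s.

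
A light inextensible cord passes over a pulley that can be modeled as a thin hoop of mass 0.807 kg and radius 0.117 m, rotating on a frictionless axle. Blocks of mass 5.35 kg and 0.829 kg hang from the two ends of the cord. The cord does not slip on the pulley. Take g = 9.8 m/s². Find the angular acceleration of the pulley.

α ≈ 54.2 rad/s²

I = MR² = (0.807)(0.117)² = 0.01105 kg·m².
Heavier block: m₁g − T₁ = m₁a. Lighter block: T₂ − m₂g = m₂a.
Pulley: (T₁ − T₂)R = Iα = I(a/R), so T₁ − T₂ = (I/R²)a = 1·M_p a = 0.8070·a.
Adding the three: (m₁ − m₂)g = (m₁ + m₂ + 0.8070)a, so a = (5.35 − 0.829)(9.8)/(5.35 + 0.829 + 0.8070) = 6.342 m/s².
α = a/R = 6.342/0.117 = 54.21 rad/s².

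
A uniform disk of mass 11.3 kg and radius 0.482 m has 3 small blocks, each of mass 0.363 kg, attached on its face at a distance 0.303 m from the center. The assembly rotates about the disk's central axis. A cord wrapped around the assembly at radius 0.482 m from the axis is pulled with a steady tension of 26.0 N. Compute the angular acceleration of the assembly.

α ≈ 8.87 rad/s²

I_disk = ½MR² = ½(11.3)(0.482)² = 1.313 kg·m².
I_blocks = 3·m·r² = 3(0.363)(0.303)² = 0.09998 kg·m².
Total I = 1.413 kg·m².
τ = F r = (26.0)(0.482) = 12.53 N·m.
α = τ/I = 12.53/1.413 = 8.872 rad/s².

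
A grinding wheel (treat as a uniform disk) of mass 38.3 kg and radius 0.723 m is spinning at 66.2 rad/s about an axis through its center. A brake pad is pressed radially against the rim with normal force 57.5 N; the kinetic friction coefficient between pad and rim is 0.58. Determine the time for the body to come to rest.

I = ½MR² = (1/2)(38.3)(0.723)² = 10.01 kg·m².
Friction force f = μN = (0.58)(57.5) = 33.35 N at the rim; torque magnitude τ = fR = 24.11 N·m, opposing ω.
|α| = τ/I = 24.11/10.01 = 2.409 rad/s² (deceleration).
0 = ω₀ − |α|t ⇒ t = ω₀/|α| = 66.2/2.409 = 27.48 s.

t ≈ 27.5 s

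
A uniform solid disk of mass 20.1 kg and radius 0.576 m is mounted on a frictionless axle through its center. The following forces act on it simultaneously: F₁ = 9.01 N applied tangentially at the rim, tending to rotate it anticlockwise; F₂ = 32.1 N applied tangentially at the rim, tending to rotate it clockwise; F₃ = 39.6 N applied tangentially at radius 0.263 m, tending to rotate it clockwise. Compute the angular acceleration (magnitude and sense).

α ≈ 7.11 rad/s², clockwise

I = ½MR² = (1/2)(20.1)(0.576)² = 3.334 kg·m².
Taking anticlockwise as positive: τ₁ = +(9.01)(0.576) = +5.190 N·m; τ₂ = −(32.1)(0.576) = −18.49 N·m; τ₃ = −(39.6)(0.263) = −10.41 N·m.
Net torque τ = -23.71 N·m.
α = τ/I = -23.71/3.334 = -7.112 rad/s².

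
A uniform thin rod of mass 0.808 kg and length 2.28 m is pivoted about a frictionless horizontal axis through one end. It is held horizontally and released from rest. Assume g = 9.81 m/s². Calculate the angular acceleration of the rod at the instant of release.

α ≈ 6.45 rad/s²

About the pivot, I = (1/3)ML² = (1/3)(0.808)(2.28)² = 1.400 kg·m².
The weight acts at the center, a distance L/2 = 1.140 m from the pivot; τ = Mg(L/2) = 9.036 N·m.
α = τ/I = 9.036/1.400 = 6.454 rad/s².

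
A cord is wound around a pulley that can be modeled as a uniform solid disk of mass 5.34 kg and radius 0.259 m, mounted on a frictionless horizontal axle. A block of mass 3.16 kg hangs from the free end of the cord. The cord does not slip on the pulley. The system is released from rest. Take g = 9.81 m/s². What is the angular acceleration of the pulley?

α ≈ 20.5 rad/s²

I = ½MR² = (1/2)(5.34)(0.259)² = 0.1791 kg·m².
Block: mg − T = ma. Pulley: TR = Iα. No-slip: a = αR, so T = (I/R²)a = 2.670·a.
Then mg = (m + 2.670)a, so a = (3.16)(9.81)/(3.16 + 2.670) = 5.317 m/s².
α = a/R = 5.317/0.259 = 20.53 rad/s².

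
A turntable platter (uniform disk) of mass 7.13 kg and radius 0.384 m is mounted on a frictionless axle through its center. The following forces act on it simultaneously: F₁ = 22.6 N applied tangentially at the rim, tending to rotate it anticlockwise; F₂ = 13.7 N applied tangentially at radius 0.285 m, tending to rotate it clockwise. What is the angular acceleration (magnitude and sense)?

α ≈ 9.08 rad/s², anticlockwise

I = ½MR² = (1/2)(7.13)(0.384)² = 0.5257 kg·m².
Taking anticlockwise as positive: τ₁ = +(22.6)(0.384) = +8.678 N·m; τ₂ = −(13.7)(0.285) = −3.904 N·m.
Net torque τ = 4.774 N·m.
α = τ/I = 4.774/0.5257 = 9.081 rad/s².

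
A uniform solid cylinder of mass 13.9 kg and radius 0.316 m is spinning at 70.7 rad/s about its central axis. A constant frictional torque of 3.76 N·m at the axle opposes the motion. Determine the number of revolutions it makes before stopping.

≈ 73.4 revolutions

I = ½MR² = (1/2)(13.9)(0.316)² = 0.6940 kg·m².
The net torque has magnitude 3.76 N·m, opposing ω.
|α| = τ/I = 3.760/0.6940 = 5.418 rad/s² (deceleration).
ω² = ω₀² − 2|α|θ with ω = 0 ⇒ θ = ω₀²/(2|α|) = 461.3 rad = 73.42 rev.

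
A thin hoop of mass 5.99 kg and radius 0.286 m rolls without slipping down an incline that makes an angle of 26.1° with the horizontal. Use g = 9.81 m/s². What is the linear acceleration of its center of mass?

Translation along the incline: Mg sinθ − f = Ma.
Rotation about the center: fR = Iα with I = MR². No-slip gives a = αR, so f = (I/R²)a = M a.
Substituting: Mg sinθ = (1 + 1.000)Ma, so a = g sinθ/(1 + 1.000) = (9.81) sin 26.1° / 2.000 = 2.158 m/s².

a ≈ 2.16 m/s²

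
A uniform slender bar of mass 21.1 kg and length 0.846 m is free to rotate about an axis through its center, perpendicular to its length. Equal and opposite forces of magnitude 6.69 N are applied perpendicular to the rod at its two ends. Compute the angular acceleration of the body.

I = (1/12)ML² = (1/12)(21.1)(0.846)² = 1.258 kg·m².
The couple gives τ = F·(L/2) + F·(L/2) = F L = (6.69)(0.846) = 5.660 N·m.
Newton's second law for rotation, τ = Iα, gives α = τ/I = 5.660/1.258 = 4.497 rad/s².

α ≈ 4.50 rad/s²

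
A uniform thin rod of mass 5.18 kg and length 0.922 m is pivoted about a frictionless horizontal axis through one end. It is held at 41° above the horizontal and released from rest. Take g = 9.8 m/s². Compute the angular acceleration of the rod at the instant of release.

About the pivot, I = (1/3)ML² = (1/3)(5.18)(0.922)² = 1.468 kg·m².
The weight acts at the center, a distance L/2 = 0.4610 m from the pivot; τ = Mg(L/2) cos 41° = 17.66 N·m.
α = τ/I = 17.66/1.468 = 12.03 rad/s².

α ≈ 12.0 rad/s²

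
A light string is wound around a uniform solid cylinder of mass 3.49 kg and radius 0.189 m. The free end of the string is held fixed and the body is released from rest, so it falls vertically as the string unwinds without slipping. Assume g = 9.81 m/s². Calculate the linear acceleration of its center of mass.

Translation: Mg − T = Ma. Rotation about the center: TR = Iα with I = ½MR².
With a = αR: T = (I/R²)a = (1/2)M a, so Mg = (1 + 0.5000)Ma.
a = g/(1 + 0.5000) = 9.81/1.500 = 6.540 m/s².

a ≈ 6.54 m/s²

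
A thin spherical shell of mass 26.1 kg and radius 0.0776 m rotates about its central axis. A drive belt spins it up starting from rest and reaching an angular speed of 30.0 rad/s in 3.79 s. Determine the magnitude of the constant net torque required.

I = (2/3)MR² = (2/3)(26.1)(0.0776)² = 0.1048 kg·m².
α = Δω/Δt = (30.0 − 0)/3.79 = 7.916 rad/s².
τ = Iα = (0.1048)(7.916) = 0.8294 N·m.

τ ≈ 0.829 N·m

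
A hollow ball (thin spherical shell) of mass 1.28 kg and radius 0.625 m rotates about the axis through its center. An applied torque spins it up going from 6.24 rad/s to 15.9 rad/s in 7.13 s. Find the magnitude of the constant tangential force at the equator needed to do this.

I = (2/3)MR² = (2/3)(1.28)(0.625)² = 0.3333 kg·m².
α = Δω/Δt = (15.9 − 6.24)/7.13 = 1.355 rad/s².
The required torque is τ = Iα = (0.3333)(1.355) = 0.4516 N·m.
A tangential force at the equator gives τ = FR, so F = τ/R = 0.4516/0.625 = 0.7226 N.

F ≈ 0.723 N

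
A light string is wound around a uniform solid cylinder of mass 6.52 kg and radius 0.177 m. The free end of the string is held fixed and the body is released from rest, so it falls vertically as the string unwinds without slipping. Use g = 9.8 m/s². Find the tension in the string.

T ≈ 21.3 N

Translation: Mg − T = Ma. Rotation about the center: TR = Iα with I = ½MR².
With a = αR: T = (I/R²)a = (1/2)M a, so Mg = (1 + 0.5000)Ma.
a = g/(1 + 0.5000) = 9.8/1.500 = 6.533 m/s².
T = 0.5000·M·a = (0.5000)(6.52)(6.533) = 21.30 N.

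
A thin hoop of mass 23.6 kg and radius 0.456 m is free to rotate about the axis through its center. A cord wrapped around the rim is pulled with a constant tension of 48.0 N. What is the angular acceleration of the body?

I = MR² = (23.6)(0.456)² = 4.907 kg·m².
τ = F R = (48.0)(0.456) = 21.89 N·m.
Newton's second law for rotation, τ = Iα, gives α = τ/I = 21.89/4.907 = 4.460 rad/s².

α ≈ 4.46 rad/s²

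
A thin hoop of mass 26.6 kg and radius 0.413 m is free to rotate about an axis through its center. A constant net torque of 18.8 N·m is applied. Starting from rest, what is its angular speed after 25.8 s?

I = MR² = (26.6)(0.413)² = 4.537 kg·m².
α = τ/I = 18.8/4.537 = 4.144 rad/s².
ω = ω₀ + αt = 0 + (4.144)(25.8) = 106.9 rad/s.

ω ≈ 107 rad/s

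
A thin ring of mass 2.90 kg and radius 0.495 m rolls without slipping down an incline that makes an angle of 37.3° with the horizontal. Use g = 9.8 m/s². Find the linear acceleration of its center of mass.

a ≈ 2.97 m/s²

Translation along the incline: Mg sinθ − f = Ma.
Rotation about the center: fR = Iα with I = MR². No-slip gives a = αR, so f = (I/R²)a = M a.
Substituting: Mg sinθ = (1 + 1.000)Ma, so a = g sinθ/(1 + 1.000) = (9.8) sin 37.3° / 2.000 = 2.969 m/s².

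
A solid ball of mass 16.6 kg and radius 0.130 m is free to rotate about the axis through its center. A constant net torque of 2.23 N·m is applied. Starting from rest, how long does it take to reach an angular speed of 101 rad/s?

t ≈ 5.08 s

I = (2/5)MR² = (2/5)(16.6)(0.130)² = 0.1122 kg·m².
α = τ/I = 2.23/0.1122 = 19.87 rad/s².
ω = αt ⇒ t = ω/α = 101/19.87 = 5.082 s.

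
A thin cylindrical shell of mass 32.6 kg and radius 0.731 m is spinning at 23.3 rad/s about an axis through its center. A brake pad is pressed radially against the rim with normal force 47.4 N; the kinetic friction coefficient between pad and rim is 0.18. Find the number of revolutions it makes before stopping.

I = MR² = (32.6)(0.731)² = 17.42 kg·m².
Friction force f = μN = (0.18)(47.4) = 8.532 N at the rim; torque magnitude τ = fR = 6.237 N·m, opposing ω.
|α| = τ/I = 6.237/17.42 = 0.3580 rad/s² (deceleration).
ω² = ω₀² − 2|α|θ with ω = 0 ⇒ θ = ω₀²/(2|α|) = 758.2 rad = 120.7 rev.

≈ 121 revolutions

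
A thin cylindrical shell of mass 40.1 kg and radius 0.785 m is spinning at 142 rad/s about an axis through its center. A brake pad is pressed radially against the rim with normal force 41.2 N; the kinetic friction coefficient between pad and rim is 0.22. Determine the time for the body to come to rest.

I = MR² = (40.1)(0.785)² = 24.71 kg·m².
Friction force f = μN = (0.22)(41.2) = 9.064 N at the rim; torque magnitude τ = fR = 7.115 N·m, opposing ω.
|α| = τ/I = 7.115/24.71 = 0.2879 rad/s² (deceleration).
0 = ω₀ − |α|t ⇒ t = ω₀/|α| = 142/0.2879 = 493.2 s.

t ≈ 493 s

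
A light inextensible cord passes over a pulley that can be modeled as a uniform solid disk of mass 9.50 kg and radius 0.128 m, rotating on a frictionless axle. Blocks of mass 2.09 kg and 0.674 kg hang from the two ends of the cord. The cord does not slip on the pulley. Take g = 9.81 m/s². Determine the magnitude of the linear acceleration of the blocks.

a ≈ 1.85 m/s²

I = ½MR² = (1/2)(9.50)(0.128)² = 0.07782 kg·m².
Heavier block: m₁g − T₁ = m₁a. Lighter block: T₂ − m₂g = m₂a.
Pulley: (T₁ − T₂)R = Iα = I(a/R), so T₁ − T₂ = (I/R²)a = (1/2)M_p a = 4.750·a.
Adding the three: (m₁ − m₂)g = (m₁ + m₂ + 4.750)a, so a = (2.09 − 0.674)(9.81)/(2.09 + 0.674 + 4.750) = 1.849 m/s².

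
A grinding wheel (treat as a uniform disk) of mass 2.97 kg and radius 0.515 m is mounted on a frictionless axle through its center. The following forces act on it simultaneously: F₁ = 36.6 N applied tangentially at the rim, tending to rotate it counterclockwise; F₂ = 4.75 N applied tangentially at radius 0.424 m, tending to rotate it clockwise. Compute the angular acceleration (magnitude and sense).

α ≈ 42.7 rad/s², counterclockwise

I = ½MR² = (1/2)(2.97)(0.515)² = 0.3939 kg·m².
Taking counterclockwise as positive: τ₁ = +(36.6)(0.515) = +18.85 N·m; τ₂ = −(4.75)(0.424) = −2.014 N·m.
Net torque τ = 16.84 N·m.
α = τ/I = 16.84/0.3939 = 42.74 rad/s².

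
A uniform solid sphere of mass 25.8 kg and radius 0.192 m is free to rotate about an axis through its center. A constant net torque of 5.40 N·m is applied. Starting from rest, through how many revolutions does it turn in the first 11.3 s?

≈ 144 revolutions

I = (2/5)MR² = (2/5)(25.8)(0.192)² = 0.3804 kg·m².
α = τ/I = 5.40/0.3804 = 14.19 rad/s².
θ = ½αt² = ½(14.19)(11.3)² = 906.2 rad.
Revolutions = θ/(2π) = 144.2.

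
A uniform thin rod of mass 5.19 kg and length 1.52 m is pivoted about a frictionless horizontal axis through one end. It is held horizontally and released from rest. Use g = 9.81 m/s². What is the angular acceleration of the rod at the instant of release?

α ≈ 9.68 rad/s²

About the pivot, I = (1/3)ML² = (1/3)(5.19)(1.52)² = 3.997 kg·m².
The weight acts at the center, a distance L/2 = 0.7600 m from the pivot; τ = Mg(L/2) = 38.69 N·m.
α = τ/I = 38.69/3.997 = 9.681 rad/s².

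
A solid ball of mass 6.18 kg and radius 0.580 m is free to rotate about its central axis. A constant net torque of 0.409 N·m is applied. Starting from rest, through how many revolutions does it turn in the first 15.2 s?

I = (2/5)MR² = (2/5)(6.18)(0.580)² = 0.8316 kg·m².
α = τ/I = 0.409/0.8316 = 0.4918 rad/s².
θ = ½αt² = ½(0.4918)(15.2)² = 56.82 rad.
Revolutions = θ/(2π) = 9.043.

≈ 9.04 revolutions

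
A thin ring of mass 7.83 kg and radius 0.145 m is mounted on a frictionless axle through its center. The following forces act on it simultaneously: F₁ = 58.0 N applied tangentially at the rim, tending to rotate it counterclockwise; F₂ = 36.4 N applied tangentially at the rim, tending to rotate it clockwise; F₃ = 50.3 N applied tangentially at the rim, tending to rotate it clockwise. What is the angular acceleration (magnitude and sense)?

α ≈ 25.3 rad/s², clockwise

I = MR² = (7.83)(0.145)² = 0.1646 kg·m².
Taking counterclockwise as positive: τ₁ = +(58.0)(0.145) = +8.410 N·m; τ₂ = −(36.4)(0.145) = −5.278 N·m; τ₃ = −(50.3)(0.145) = −7.293 N·m.
Net torque τ = -4.161 N·m.
α = τ/I = -4.161/0.1646 = -25.28 rad/s².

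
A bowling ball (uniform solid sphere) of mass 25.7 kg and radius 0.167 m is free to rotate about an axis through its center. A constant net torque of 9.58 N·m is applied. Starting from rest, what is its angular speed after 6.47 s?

ω ≈ 216 rad/s

I = (2/5)MR² = (2/5)(25.7)(0.167)² = 0.2867 kg·m².
α = τ/I = 9.58/0.2867 = 33.41 rad/s².
ω = ω₀ + αt = 0 + (33.41)(6.47) = 216.2 rad/s.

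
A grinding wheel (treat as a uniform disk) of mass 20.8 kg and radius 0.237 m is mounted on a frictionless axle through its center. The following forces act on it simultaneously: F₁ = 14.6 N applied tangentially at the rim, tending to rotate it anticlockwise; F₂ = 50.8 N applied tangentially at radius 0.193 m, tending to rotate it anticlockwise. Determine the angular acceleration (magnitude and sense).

I = ½MR² = (1/2)(20.8)(0.237)² = 0.5842 kg·m².
Taking anticlockwise as positive: τ₁ = +(14.6)(0.237) = +3.460 N·m; τ₂ = +(50.8)(0.193) = +9.804 N·m.
Net torque τ = 13.26 N·m.
α = τ/I = 13.26/0.5842 = 22.71 rad/s².

α ≈ 22.7 rad/s², anticlockwise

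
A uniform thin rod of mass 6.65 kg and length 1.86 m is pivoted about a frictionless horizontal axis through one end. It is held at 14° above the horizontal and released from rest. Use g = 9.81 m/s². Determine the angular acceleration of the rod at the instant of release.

α ≈ 7.68 rad/s²

About the pivot, I = (1/3)ML² = (1/3)(6.65)(1.86)² = 7.669 kg·m².
The weight acts at the center, a distance L/2 = 0.9300 m from the pivot; τ = Mg(L/2) cos 14° = 58.87 N·m.
α = τ/I = 58.87/7.669 = 7.676 rad/s².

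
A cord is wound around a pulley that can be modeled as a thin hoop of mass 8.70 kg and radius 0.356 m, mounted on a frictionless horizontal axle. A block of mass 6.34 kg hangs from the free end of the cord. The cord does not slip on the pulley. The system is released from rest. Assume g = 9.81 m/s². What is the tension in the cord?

T ≈ 36.0 N

I = MR² = (8.70)(0.356)² = 1.103 kg·m².
Block: mg − T = ma. Pulley: TR = Iα. No-slip: a = αR, so T = (I/R²)a = 8.700·a.
Then mg = (m + 8.700)a, so a = (6.34)(9.81)/(6.34 + 8.700) = 4.135 m/s².
T = 8.700·a = 35.98 N.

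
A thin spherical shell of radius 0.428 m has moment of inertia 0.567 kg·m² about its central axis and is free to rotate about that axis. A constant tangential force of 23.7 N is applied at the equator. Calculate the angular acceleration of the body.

τ = F R = (23.7)(0.428) = 10.14 N·m.
From τ = Iα: α = 10.14/0.5670 = 17.89 rad/s².

α ≈ 17.9 rad/s²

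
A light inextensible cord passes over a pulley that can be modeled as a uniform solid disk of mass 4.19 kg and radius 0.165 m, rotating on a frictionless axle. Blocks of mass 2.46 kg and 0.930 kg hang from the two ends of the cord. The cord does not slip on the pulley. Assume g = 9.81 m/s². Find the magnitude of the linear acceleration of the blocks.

a ≈ 2.74 m/s²

I = ½MR² = (1/2)(4.19)(0.165)² = 0.05704 kg·m².
Heavier block: m₁g − T₁ = m₁a. Lighter block: T₂ − m₂g = m₂a.
Pulley: (T₁ − T₂)R = Iα = I(a/R), so T₁ − T₂ = (I/R²)a = (1/2)M_p a = 2.095·a.
Adding the three: (m₁ − m₂)g = (m₁ + m₂ + 2.095)a, so a = (2.46 − 0.930)(9.81)/(2.46 + 0.930 + 2.095) = 2.736 m/s².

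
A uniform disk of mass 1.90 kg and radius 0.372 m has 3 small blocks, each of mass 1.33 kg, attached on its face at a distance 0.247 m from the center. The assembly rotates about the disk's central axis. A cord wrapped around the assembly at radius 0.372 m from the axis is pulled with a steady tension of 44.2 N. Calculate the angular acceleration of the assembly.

α ≈ 43.9 rad/s²

I_disk = ½MR² = ½(1.90)(0.372)² = 0.1315 kg·m².
I_blocks = 3·m·r² = 3(1.33)(0.247)² = 0.2434 kg·m².
Total I = 0.3749 kg·m².
τ = F r = (44.2)(0.372) = 16.44 N·m.
α = τ/I = 16.44/0.3749 = 43.86 rad/s².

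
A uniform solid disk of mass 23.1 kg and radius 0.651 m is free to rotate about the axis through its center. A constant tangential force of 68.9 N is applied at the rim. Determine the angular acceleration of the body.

I = ½MR² = (1/2)(23.1)(0.651)² = 4.895 kg·m².
τ = F R = (68.9)(0.651) = 44.85 N·m.
Newton's second law for rotation, τ = Iα, gives α = τ/I = 44.85/4.895 = 9.163 rad/s².

α ≈ 9.16 rad/s²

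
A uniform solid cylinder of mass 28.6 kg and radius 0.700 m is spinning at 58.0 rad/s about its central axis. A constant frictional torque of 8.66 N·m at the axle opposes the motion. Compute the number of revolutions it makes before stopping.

≈ 217 revolutions

I = ½MR² = (1/2)(28.6)(0.700)² = 7.007 kg·m².
The net torque has magnitude 8.66 N·m, opposing ω.
|α| = τ/I = 8.660/7.007 = 1.236 rad/s² (deceleration).
ω² = ω₀² − 2|α|θ with ω = 0 ⇒ θ = ω₀²/(2|α|) = 1361 rad = 216.6 rev.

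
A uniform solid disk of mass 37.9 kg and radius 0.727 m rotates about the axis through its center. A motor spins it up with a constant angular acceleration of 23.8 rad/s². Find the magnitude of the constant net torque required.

τ ≈ 238 N·m

I = ½MR² = (1/2)(37.9)(0.727)² = 10.02 kg·m².
τ = Iα = (10.02)(23.80) = 238.4 N·m.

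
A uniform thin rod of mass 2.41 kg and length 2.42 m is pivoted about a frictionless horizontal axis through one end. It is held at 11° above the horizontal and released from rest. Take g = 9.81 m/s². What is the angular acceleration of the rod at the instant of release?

About the pivot, I = (1/3)ML² = (1/3)(2.41)(2.42)² = 4.705 kg·m².
The weight acts at the center, a distance L/2 = 1.210 m from the pivot; τ = Mg(L/2) cos 11° = 28.08 N·m.
α = τ/I = 28.08/4.705 = 5.969 rad/s².

α ≈ 5.97 rad/s²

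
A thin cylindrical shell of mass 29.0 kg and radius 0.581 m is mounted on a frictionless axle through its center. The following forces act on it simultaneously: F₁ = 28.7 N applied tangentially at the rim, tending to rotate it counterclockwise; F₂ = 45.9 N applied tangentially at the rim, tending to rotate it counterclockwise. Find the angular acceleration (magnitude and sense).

I = MR² = (29.0)(0.581)² = 9.789 kg·m².
Taking counterclockwise as positive: τ₁ = +(28.7)(0.581) = +16.67 N·m; τ₂ = +(45.9)(0.581) = +26.67 N·m.
Net torque τ = 43.34 N·m.
α = τ/I = 43.34/9.789 = 4.428 rad/s².

α ≈ 4.43 rad/s², counterclockwise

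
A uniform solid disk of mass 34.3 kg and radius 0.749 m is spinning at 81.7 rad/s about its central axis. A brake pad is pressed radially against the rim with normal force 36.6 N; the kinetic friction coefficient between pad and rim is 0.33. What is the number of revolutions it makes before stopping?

I = ½MR² = (1/2)(34.3)(0.749)² = 9.621 kg·m².
Friction force f = μN = (0.33)(36.6) = 12.08 N at the rim; torque magnitude τ = fR = 9.046 N·m, opposing ω.
|α| = τ/I = 9.046/9.621 = 0.9403 rad/s² (deceleration).
ω² = ω₀² − 2|α|θ with ω = 0 ⇒ θ = ω₀²/(2|α|) = 3549 rad = 564.9 rev.

≈ 565 revolutions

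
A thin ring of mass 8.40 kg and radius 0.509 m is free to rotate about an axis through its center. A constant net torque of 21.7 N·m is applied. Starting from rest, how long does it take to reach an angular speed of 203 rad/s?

t ≈ 20.4 s

I = MR² = (8.40)(0.509)² = 2.176 kg·m².
α = τ/I = 21.7/2.176 = 9.971 rad/s².
ω = αt ⇒ t = ω/α = 203/9.971 = 20.36 s.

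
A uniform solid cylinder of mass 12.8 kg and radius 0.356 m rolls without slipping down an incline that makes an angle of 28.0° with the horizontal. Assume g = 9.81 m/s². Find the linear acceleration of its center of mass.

Translation along the incline: Mg sinθ − f = Ma.
Rotation about the center: fR = Iα with I = ½MR². No-slip gives a = αR, so f = (I/R²)a = (1/2)M a.
Substituting: Mg sinθ = (1 + 0.5000)Ma, so a = g sinθ/(1 + 0.5000) = (9.81) sin 28.0° / 1.500 = 3.070 m/s².

a ≈ 3.07 m/s²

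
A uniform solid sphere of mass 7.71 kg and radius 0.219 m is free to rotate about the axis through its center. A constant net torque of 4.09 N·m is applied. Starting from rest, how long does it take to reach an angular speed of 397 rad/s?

t ≈ 14.4 s

I = (2/5)MR² = (2/5)(7.71)(0.219)² = 0.1479 kg·m².
α = τ/I = 4.09/0.1479 = 27.65 rad/s².
ω = αt ⇒ t = ω/α = 397/27.65 = 14.36 s.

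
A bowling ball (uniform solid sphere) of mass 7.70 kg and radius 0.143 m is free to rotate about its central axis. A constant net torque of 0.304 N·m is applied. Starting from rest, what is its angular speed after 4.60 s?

ω ≈ 22.2 rad/s

I = (2/5)MR² = (2/5)(7.70)(0.143)² = 0.06298 kg·m².
α = τ/I = 0.304/0.06298 = 4.827 rad/s².
ω = ω₀ + αt = 0 + (4.827)(4.60) = 22.20 rad/s.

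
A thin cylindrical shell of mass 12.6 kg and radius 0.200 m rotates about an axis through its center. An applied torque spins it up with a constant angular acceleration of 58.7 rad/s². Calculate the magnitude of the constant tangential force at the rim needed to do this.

F ≈ 148 N

I = MR² = (12.6)(0.200)² = 0.5040 kg·m².
The required torque is τ = Iα = (0.5040)(58.70) = 29.58 N·m.
A tangential force at the rim gives τ = FR, so F = τ/R = 29.58/0.200 = 147.9 N.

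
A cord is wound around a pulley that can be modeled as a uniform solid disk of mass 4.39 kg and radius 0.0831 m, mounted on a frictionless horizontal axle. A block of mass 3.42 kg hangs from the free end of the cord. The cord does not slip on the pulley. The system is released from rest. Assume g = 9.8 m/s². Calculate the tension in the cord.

T ≈ 13.1 N

I = ½MR² = (1/2)(4.39)(0.0831)² = 0.01516 kg·m².
Block: mg − T = ma. Pulley: TR = Iα. No-slip: a = αR, so T = (I/R²)a = 2.195·a.
Then mg = (m + 2.195)a, so a = (3.42)(9.8)/(3.42 + 2.195) = 5.969 m/s².
T = 2.195·a = 13.10 N.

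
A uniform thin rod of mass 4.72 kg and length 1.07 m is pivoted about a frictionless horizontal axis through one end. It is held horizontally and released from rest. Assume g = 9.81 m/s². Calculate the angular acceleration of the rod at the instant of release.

α ≈ 13.8 rad/s²

About the pivot, I = (1/3)ML² = (1/3)(4.72)(1.07)² = 1.801 kg·m².
The weight acts at the center, a distance L/2 = 0.5350 m from the pivot; τ = Mg(L/2) = 24.77 N·m.
α = τ/I = 24.77/1.801 = 13.75 rad/s².
(Equivalently α = (3g/(2L)) = 13.75 rad/s².)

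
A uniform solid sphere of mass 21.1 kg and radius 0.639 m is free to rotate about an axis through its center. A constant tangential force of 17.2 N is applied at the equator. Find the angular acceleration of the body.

I = (2/5)MR² = (2/5)(21.1)(0.639)² = 3.446 kg·m².
τ = F R = (17.2)(0.639) = 10.99 N·m.
From τ = Iα: α = 10.99/3.446 = 3.189 rad/s².

α ≈ 3.19 rad/s²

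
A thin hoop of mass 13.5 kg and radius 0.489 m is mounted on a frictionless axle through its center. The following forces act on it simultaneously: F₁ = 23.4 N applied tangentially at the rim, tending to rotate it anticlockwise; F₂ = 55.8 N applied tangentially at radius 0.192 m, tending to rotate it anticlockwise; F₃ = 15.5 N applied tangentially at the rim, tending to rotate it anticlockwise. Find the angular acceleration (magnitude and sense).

α ≈ 9.21 rad/s², anticlockwise

I = MR² = (13.5)(0.489)² = 3.228 kg·m².
Taking anticlockwise as positive: τ₁ = +(23.4)(0.489) = +11.44 N·m; τ₂ = +(55.8)(0.192) = +10.71 N·m; τ₃ = +(15.5)(0.489) = +7.579 N·m.
Net torque τ = 29.74 N·m.
α = τ/I = 29.74/3.228 = 9.211 rad/s².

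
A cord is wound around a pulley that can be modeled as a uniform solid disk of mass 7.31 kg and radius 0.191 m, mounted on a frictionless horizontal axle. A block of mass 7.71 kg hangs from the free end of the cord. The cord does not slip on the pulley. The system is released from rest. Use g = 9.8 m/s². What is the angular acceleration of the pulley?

α ≈ 34.8 rad/s²

I = ½MR² = (1/2)(7.31)(0.191)² = 0.1333 kg·m².
Block: mg − T = ma. Pulley: TR = Iα. No-slip: a = αR, so T = (I/R²)a = 3.655·a.
Then mg = (m + 3.655)a, so a = (7.71)(9.8)/(7.71 + 3.655) = 6.648 m/s².
α = a/R = 6.648/0.191 = 34.81 rad/s².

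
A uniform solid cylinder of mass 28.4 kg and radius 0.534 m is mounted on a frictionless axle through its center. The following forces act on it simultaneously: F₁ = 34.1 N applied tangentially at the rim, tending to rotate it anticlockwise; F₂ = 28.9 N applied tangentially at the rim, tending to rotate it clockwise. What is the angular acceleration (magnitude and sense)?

α ≈ 0.686 rad/s², anticlockwise

I = ½MR² = (1/2)(28.4)(0.534)² = 4.049 kg·m².
Taking anticlockwise as positive: τ₁ = +(34.1)(0.534) = +18.21 N·m; τ₂ = −(28.9)(0.534) = −15.43 N·m.
Net torque τ = 2.777 N·m.
α = τ/I = 2.777/4.049 = 0.6858 rad/s².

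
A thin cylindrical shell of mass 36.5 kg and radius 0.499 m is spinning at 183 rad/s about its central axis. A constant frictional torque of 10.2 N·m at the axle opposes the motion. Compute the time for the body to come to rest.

t ≈ 163 s

I = MR² = (36.5)(0.499)² = 9.089 kg·m².
The net torque has magnitude 10.2 N·m, opposing ω.
|α| = τ/I = 10.20/9.089 = 1.122 rad/s² (deceleration).
0 = ω₀ − |α|t ⇒ t = ω₀/|α| = 183/1.122 = 163.1 s.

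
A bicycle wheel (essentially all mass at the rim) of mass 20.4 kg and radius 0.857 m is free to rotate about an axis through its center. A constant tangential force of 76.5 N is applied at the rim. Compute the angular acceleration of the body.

α ≈ 4.38 rad/s²

I = MR² = (20.4)(0.857)² = 14.98 kg·m².
τ = F R = (76.5)(0.857) = 65.56 N·m.
From τ = Iα: α = 65.56/14.98 = 4.376 rad/s².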